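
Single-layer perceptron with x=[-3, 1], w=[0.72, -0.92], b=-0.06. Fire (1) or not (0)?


z = (-3)·(0.72) + (1)·(-0.92) - 0.06
  = -3.14
step(z) = 0 (z<0)

0


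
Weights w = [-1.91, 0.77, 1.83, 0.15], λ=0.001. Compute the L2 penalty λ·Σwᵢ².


‖w‖₂² = (-1.91)² + (0.77)² + (1.83)² + (0.15)²
     = 3.6481 + 0.5929 + 3.3489 + 0.0225
     = 7.6124
λ·‖w‖₂² = 0.001·7.6124 = 0.007612

0.007612


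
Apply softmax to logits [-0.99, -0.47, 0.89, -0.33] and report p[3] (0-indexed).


Exponentials: e^-0.99=0.3716, e^-0.47=0.625, e^0.89=2.4351, e^-0.33=0.7189
Sum = 4.1506
Softmax = [0.0895, 0.1506, 0.5867, 0.1732]
p[3] = 0.7189/4.1506 = 0.1732

0.1732


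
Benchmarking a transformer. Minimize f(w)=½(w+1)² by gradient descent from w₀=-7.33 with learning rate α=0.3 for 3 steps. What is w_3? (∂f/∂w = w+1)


step 1: grad = -7.33+1 = -6.33; w = -7.33 - 0.3·(-6.33) = -5.431
step 2: grad = -5.431+1 = -4.431; w = -5.431 - 0.3·(-4.431) = -4.1017
step 3: grad = -4.1017+1 = -3.1017; w = -4.1017 - 0.3·(-3.1017) = -3.17119

-3.17119


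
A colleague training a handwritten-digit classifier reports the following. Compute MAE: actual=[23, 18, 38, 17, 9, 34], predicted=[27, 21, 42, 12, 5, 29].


Absolute errors: |23-27|=4, |18-21|=3, |38-42|=4, |17-12|=5, |9-5|=4, |34-29|=5
Sum = 25
MAE = 25/6 = 25/6

25/6


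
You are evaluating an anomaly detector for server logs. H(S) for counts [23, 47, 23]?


Probabilities: [23/93, 47/93, 23/93] ≈ [0.2473, 0.5054, 0.2473]
H = -((23/93)·log₂(23/93) + (47/93)·log₂(47/93) + (23/93)·log₂(23/93))
  = 1.4945 bits

1.4945 bits


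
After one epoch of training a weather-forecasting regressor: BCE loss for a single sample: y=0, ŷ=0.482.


BCE = -[y·ln(p) + (1-y)·ln(1-p)]
= -0 - 1·ln(1-0.482)
= -ln(0.518) = 0.6578

0.6578


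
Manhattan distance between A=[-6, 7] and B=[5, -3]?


d = |-6-5| + |7+ 3|
  = 11 + 10
  = 21

21


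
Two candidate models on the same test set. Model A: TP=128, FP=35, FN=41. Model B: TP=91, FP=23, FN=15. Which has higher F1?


Model A: P=128/163=0.7853, R=128/169=0.7574, F1=2PR/(P+R)=2TP/(2TP+FP+FN)=256/332=0.7711
Model B: P=91/114=0.7982, R=91/106=0.8585, F1=2PR/(P+R)=2TP/(2TP+FP+FN)=182/220=0.8273
0.7711 < 0.8273 → Model B

Model B


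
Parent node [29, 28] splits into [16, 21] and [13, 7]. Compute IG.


Parent = [29, 28], H_parent = 0.9998
H_left = 0.9868 (n=37), H_right = 0.9341 (n=20)
H_children = (37/57)·0.9868 + (20/57)·0.9341 = 0.9683
IG = 0.9998 - 0.9683 = 0.0315

0.0315


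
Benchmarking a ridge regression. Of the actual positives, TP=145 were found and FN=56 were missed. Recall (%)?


Recall = TP/(TP+FN)
= 145/(145+56)
= 145/201 = 72.14%

72.14%


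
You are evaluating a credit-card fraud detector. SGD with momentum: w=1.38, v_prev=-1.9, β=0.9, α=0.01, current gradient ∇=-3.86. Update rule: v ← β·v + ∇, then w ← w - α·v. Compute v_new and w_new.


v_new = 0.9·-1.9 - 3.86 = -1.71 - 3.86 = -5.57
w_new = 1.38 - 0.01·-5.57 = 1.38 + 0.0557 = 1.4357

v_new=-5.57, w_new=1.4357


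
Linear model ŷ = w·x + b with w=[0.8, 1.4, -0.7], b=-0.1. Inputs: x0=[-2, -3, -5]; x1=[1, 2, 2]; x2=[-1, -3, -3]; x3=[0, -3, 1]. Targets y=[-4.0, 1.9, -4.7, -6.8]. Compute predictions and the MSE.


ŷ0 = (0.8)·(-2) + (1.4)·(-3) + (-0.7)·(-5) - 0.1 = -2.4
ŷ1 = (0.8)·(1) + (1.4)·(2) + (-0.7)·(2) - 0.1 = 2.1
ŷ2 = (0.8)·(-1) + (1.4)·(-3) + (-0.7)·(-3) - 0.1 = -3.0
ŷ3 = (0.8)·(0) + (1.4)·(-3) + (-0.7)·(1) - 0.1 = -5.0
errors² = [2.56, 0.04, 2.89, 3.24]
MSE = 8.7300/4 = 2.1825

2.1825


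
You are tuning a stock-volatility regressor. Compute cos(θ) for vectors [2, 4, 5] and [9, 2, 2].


A·B = 2·9 + 4·2 + 5·2 = 36
‖A‖ = √45 = 6.7082, ‖B‖ = √89 = 9.434
cos = 36/(√45·√89) = 36/√4005 = 0.5689

0.5689


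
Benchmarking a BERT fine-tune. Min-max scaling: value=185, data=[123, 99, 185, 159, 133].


min=99, max=185
(185-99)/(185-99) = 86/86 = 1.0

1.0


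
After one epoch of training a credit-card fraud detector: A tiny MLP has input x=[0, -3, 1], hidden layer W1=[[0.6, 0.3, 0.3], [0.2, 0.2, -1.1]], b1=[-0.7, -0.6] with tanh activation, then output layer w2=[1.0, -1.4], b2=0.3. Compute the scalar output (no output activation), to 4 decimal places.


z1[0] = (0.6)·(0) + (0.3)·(-3) + (0.3)·(1) - 0.7 = -1.3
z1[1] = (0.2)·(0) + (0.2)·(-3) + (-1.1)·(1) - 0.6 = -2.3
h = tanh(z1) = [-0.8617, -0.9801]
output = (1.0)·(-0.8617) + (-1.4)·(-0.9801) + 0.3 = 0.8104

0.8104


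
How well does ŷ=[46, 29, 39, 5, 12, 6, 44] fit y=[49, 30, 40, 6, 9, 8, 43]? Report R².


ȳ = 26.4286
SS_res = Σ(y-ŷ)² = 26
SS_tot = Σ(y-ȳ)² = 2041.71
R² = 1 - SS_res/SS_tot = 1 - 0.0127 = 0.9873

0.9873


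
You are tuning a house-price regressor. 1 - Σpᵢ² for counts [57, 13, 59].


Probabilities: [57/129, 13/129, 59/129] ≈ [0.4419, 0.1008, 0.4574]
Σpᵢ² = (3249 + 169 + 3481)/129² = 6899/16641
Gini = 1 - Σpᵢ² = 1 - 6899/16641 = 0.5854

0.5854


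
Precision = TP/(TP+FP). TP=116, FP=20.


Precision = TP/(TP+FP)
= 116/(116+20)
= 116/136 = 85.29%

85.29%


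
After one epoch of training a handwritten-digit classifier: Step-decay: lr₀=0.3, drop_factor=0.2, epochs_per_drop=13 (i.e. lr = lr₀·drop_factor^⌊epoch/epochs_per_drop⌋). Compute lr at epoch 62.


n_drops = ⌊62/13⌋ = 4
lr = 0.3·0.2^4 = 0.3·0.0016 = 0.00048

0.00048


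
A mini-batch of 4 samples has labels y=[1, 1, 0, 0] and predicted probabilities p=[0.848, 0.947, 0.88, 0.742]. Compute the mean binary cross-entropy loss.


L[0] = -ln(0.848) = 0.1649
L[1] = -ln(0.947) = 0.0545
L[2] = -ln(1-0.88) = -ln(0.12) = 2.1203
L[3] = -ln(1-0.742) = -ln(0.258) = 1.3548
mean = (0.1649 + 0.0545 + 2.1203 + 1.3548)/4 = 0.9236

0.9236


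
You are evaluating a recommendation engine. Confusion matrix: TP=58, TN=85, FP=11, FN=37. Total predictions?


Total = TP + TN + FP + FN
= 58 + 85 + 11 + 37
= 191
(Predicted positive: 69, predicted negative: 122)

191


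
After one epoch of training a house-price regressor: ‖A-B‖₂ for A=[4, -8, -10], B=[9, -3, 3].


d = √((4-9)² + (-8+ 3)² + (-10-3)²)
  = √(25 + 25 + 169)
  = √219 = 14.7986

14.7986


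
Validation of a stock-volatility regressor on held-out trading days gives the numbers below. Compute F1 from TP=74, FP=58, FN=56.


Precision = 74/132 = 0.5606
Recall = 74/130 = 0.5692
F1 = 2·P·R/(P+R) = 2·TP/(2·TP+FP+FN) = 148/(148+58+56) = 148/262 = 0.5649

0.5649


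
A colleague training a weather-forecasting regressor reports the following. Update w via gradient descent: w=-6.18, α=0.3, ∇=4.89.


w_new = w - α·∇
= -6.18 - 0.3·4.89
= -6.18 - 1.467
= -7.647

-7.647


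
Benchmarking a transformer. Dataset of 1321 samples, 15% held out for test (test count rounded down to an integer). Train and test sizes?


Test = ⌊1321·15/100⌋ = 198
Train = 1321 - 198 = 1123

Train: 1123, Test: 198


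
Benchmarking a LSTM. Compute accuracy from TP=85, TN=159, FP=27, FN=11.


Accuracy = (TP+TN)/(TP+TN+FP+FN)
= (85+159)/(282)
= 244/282 = 86.52%

86.52%


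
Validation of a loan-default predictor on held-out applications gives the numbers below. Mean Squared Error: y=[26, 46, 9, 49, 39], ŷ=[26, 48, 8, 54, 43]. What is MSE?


Squared errors: (26-26)²=0, (46-48)²=4, (9-8)²=1, (49-54)²=25, (39-43)²=16
Sum = 46
MSE = 46/5 = 46/5

46/5


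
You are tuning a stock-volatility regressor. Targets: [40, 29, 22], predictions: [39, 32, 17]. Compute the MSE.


Squared errors: (40-39)²=1, (29-32)²=9, (22-17)²=25
Sum = 35
MSE = 35/3 = 35/3

35/3


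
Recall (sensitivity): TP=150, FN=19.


Recall = TP/(TP+FN)
= 150/(150+19)
= 150/169 = 88.76%

88.76%


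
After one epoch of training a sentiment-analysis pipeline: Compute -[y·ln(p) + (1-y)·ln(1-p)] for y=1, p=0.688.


BCE = -[y·ln(p) + (1-y)·ln(1-p)]
= -1·ln(0.688) - 0
= -ln(0.688) = 0.374

0.374


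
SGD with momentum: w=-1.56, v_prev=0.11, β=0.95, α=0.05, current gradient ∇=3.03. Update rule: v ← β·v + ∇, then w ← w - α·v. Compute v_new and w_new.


v_new = 0.95·0.11 + 3.03 = 0.1045 + 3.03 = 3.1345
w_new = -1.56 - 0.05·3.1345 = -1.56 - 0.156725 = -1.716725

v_new=3.1345, w_new=-1.716725


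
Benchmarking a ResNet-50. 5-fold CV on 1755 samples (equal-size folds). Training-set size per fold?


Fold size = 1755/5 = 351
Training per fold = 1755 - 351 = 1404

1404


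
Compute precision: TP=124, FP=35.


Precision = TP/(TP+FP)
= 124/(124+35)
= 124/159 = 77.99%

77.99%


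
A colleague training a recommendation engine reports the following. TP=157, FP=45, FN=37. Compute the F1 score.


Precision = 157/202 = 0.7772
Recall = 157/194 = 0.8093
F1 = 2·P·R/(P+R) = 2·TP/(2·TP+FP+FN) = 314/(314+45+37) = 314/396 = 0.7929

0.7929


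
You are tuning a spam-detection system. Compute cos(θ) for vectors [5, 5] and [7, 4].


A·B = 5·7 + 5·4 = 55
‖A‖ = √50 = 7.0711, ‖B‖ = √65 = 8.0623
cos = 55/(√50·√65) = 55/√3250 = 0.9648

0.9648


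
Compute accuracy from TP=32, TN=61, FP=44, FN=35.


Accuracy = (TP+TN)/(TP+TN+FP+FN)
= (32+61)/(172)
= 93/172 = 54.07%

54.07%


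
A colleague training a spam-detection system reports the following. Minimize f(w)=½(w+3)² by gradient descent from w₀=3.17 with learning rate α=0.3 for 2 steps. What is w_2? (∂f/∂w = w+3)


step 1: grad = 3.17+3 = 6.17; w = 3.17 - 0.3·(6.17) = 1.319
step 2: grad = 1.319+3 = 4.319; w = 1.319 - 0.3·(4.319) = 0.0233

0.0233


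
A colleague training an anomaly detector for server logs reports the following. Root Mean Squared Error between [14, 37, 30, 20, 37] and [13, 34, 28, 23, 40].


MSE = 32/5 = 6.4
RMSE = √(32/5) = 2.5298

2.5298


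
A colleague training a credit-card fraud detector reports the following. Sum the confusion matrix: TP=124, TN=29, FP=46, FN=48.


Total = TP + TN + FP + FN
= 124 + 29 + 46 + 48
= 247
(Predicted positive: 170, predicted negative: 77)

247


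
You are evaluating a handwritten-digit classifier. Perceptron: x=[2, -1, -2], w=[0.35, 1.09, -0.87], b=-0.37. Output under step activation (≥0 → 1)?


z = (2)·(0.35) + (-1)·(1.09) + (-2)·(-0.87) - 0.37
  = 0.98
step(z) = 1 (z≥0)

1


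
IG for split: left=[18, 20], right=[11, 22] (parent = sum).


Parent = [29, 42], H_parent = 0.9757
H_left = 0.998 (n=38), H_right = 0.9183 (n=33)
H_children = (38/71)·0.998 + (33/71)·0.9183 = 0.961
IG = 0.9757 - 0.961 = 0.0147

0.0147


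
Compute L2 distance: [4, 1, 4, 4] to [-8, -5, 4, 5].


d = √((4+ 8)² + (1+ 5)² + (4-4)² + (4-5)²)
  = √(144 + 36 + 0 + 1)
  = √181 = 13.4536

13.4536


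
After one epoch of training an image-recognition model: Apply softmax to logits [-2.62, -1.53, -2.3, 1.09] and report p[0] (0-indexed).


Exponentials: e^-2.62=0.0728, e^-1.53=0.2165, e^-2.3=0.1003, e^1.09=2.9743
Sum = 3.3639
Softmax = [0.0216, 0.0644, 0.0298, 0.8842]
p[0] = 0.0728/3.3639 = 0.0216

0.0216


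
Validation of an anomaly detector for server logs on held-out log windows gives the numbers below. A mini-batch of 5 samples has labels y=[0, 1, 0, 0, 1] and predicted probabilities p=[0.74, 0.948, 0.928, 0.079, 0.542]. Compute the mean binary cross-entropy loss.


L[0] = -ln(1-0.74) = -ln(0.26) = 1.3471
L[1] = -ln(0.948) = 0.0534
L[2] = -ln(1-0.928) = -ln(0.072) = 2.6311
L[3] = -ln(1-0.079) = -ln(0.921) = 0.0823
L[4] = -ln(0.542) = 0.6125
mean = (1.3471 + 0.0534 + 2.6311 + 0.0823 + 0.6125)/5 = 0.9453

0.9453


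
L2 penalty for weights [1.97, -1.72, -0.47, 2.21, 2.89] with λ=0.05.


‖w‖₂² = (1.97)² + (-1.72)² + (-0.47)² + (2.21)² + (2.89)²
     = 3.8809 + 2.9584 + 0.2209 + 4.8841 + 8.3521
     = 20.2964
λ·‖w‖₂² = 0.05·20.2964 = 1.01482

1.01482


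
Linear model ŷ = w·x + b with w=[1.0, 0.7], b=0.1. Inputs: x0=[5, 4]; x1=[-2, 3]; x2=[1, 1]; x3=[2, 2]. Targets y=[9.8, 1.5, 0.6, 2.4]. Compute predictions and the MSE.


ŷ0 = (1.0)·(5) + (0.7)·(4) + 0.1 = 7.9
ŷ1 = (1.0)·(-2) + (0.7)·(3) + 0.1 = 0.2
ŷ2 = (1.0)·(1) + (0.7)·(1) + 0.1 = 1.8
ŷ3 = (1.0)·(2) + (0.7)·(2) + 0.1 = 3.5
errors² = [3.61, 1.69, 1.44, 1.21]
MSE = 7.9500/4 = 1.9875

1.9875


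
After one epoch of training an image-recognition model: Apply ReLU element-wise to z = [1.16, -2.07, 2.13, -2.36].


ReLU(1.16) = max(0, 1.16) = 1.16
ReLU(-2.07) = max(0, -2.07) = 0.0
ReLU(2.13) = max(0, 2.13) = 2.13
ReLU(-2.36) = max(0, -2.36) = 0.0
result = [1.16, 0.0, 2.13, 0.0]

[1.16, 0.0, 2.13, 0.0]


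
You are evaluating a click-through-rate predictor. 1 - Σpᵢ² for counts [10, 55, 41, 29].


Probabilities: [10/135, 55/135, 41/135, 29/135] ≈ [0.0741, 0.4074, 0.3037, 0.2148]
Σpᵢ² = (100 + 3025 + 1681 + 841)/135² = 5647/18225
Gini = 1 - Σpᵢ² = 1 - 5647/18225 = 0.6902

0.6902


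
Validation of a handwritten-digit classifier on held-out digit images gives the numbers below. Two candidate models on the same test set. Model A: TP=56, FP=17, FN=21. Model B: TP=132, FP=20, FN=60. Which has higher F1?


Model A: P=56/73=0.7671, R=56/77=0.7273, F1=2PR/(P+R)=2TP/(2TP+FP+FN)=112/150=0.7467
Model B: P=132/152=0.8684, R=132/192=0.6875, F1=2PR/(P+R)=2TP/(2TP+FP+FN)=264/344=0.7674
0.7467 < 0.7674 → Model B

Model B


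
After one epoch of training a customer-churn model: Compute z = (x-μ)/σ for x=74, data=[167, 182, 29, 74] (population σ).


μ = 113, σ = 63.7456
z = (74 - 113)/63.7456 = -0.6118

-0.6118


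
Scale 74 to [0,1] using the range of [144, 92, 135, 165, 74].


min=74, max=165
(74-74)/(165-74) = 0/91 = 0.0

0.0


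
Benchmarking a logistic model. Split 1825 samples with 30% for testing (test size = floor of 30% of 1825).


Test = ⌊1825·30/100⌋ = 547
Train = 1825 - 547 = 1278

Train: 1278, Test: 547


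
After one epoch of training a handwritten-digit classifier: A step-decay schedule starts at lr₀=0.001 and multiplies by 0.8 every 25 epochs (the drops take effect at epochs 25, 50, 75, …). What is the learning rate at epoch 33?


n_drops = ⌊33/25⌋ = 1
lr = 0.001·0.8^1 = 0.001·0.8 = 0.0008

0.0008


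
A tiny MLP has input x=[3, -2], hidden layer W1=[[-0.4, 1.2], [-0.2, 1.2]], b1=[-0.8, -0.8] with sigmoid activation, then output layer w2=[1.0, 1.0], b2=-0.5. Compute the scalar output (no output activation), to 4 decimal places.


z1[0] = (-0.4)·(3) + (1.2)·(-2) - 0.8 = -4.4
z1[1] = (-0.2)·(3) + (1.2)·(-2) - 0.8 = -3.8
h = sigmoid(z1) = [0.0121, 0.0219]
output = (1.0)·(0.0121) + (1.0)·(0.0219) - 0.5 = -0.466

-0.466


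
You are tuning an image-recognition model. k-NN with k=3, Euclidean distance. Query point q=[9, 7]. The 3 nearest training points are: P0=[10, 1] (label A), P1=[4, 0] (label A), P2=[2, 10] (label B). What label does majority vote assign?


d(q,P0) = 6.0828  (label A)
d(q,P1) = 8.6023  (label A)
d(q,P2) = 7.6158  (label B)
Votes: A=2, B=1
Majority → A

A


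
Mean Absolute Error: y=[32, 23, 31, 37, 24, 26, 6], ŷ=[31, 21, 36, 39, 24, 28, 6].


Absolute errors: |32-31|=1, |23-21|=2, |31-36|=5, |37-39|=2, |24-24|=0, |26-28|=2, |6-6|=0
Sum = 12
MAE = 12/7 = 12/7

12/7


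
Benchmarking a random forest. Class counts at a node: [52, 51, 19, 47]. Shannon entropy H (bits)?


Probabilities: [52/169, 51/169, 19/169, 47/169] ≈ [0.3077, 0.3018, 0.1124, 0.2781]
H = -((52/169)·log₂(52/169) + (51/169)·log₂(51/169) + (19/169)·log₂(19/169) + (47/169)·log₂(47/169))
  = 1.9128 bits

1.9128 bits


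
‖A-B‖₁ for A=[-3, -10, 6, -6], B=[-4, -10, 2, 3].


d = |-3+ 4| + |-10+ 10| + |6-2| + |-6-3|
  = 1 + 0 + 4 + 9
  = 14

14


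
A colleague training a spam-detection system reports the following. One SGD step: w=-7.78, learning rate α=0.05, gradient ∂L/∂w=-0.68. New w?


w_new = w - α·∇
= -7.78 - 0.05·-0.68
= -7.78 + 0.034
= -7.746

-7.746


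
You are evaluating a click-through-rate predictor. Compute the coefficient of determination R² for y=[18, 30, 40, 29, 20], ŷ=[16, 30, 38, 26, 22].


ȳ = 27.4
SS_res = Σ(y-ŷ)² = 21
SS_tot = Σ(y-ȳ)² = 311.2
R² = 1 - SS_res/SS_tot = 1 - 0.0675 = 0.9325

0.9325


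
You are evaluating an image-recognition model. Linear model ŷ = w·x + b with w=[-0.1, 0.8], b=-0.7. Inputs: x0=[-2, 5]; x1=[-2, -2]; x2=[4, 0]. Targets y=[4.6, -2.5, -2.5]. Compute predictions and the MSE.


ŷ0 = (-0.1)·(-2) + (0.8)·(5) - 0.7 = 3.5
ŷ1 = (-0.1)·(-2) + (0.8)·(-2) - 0.7 = -2.1
ŷ2 = (-0.1)·(4) + (0.8)·(0) - 0.7 = -1.1
errors² = [1.21, 0.16, 1.96]
MSE = 3.3300/3 = 1.11

1.11


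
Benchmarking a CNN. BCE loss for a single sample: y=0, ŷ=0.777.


BCE = -[y·ln(p) + (1-y)·ln(1-p)]
= -0 - 1·ln(1-0.777)
= -ln(0.223) = 1.5006

1.5006


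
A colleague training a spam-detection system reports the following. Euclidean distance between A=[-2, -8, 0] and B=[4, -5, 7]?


d = √((-2-4)² + (-8+ 5)² + (0-7)²)
  = √(36 + 9 + 49)
  = √94 = 9.6954

9.6954


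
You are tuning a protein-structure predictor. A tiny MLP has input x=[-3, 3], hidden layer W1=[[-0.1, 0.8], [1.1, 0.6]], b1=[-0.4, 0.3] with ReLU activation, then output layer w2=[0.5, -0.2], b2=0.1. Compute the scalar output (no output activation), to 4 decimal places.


z1[0] = (-0.1)·(-3) + (0.8)·(3) - 0.4 = 2.3
z1[1] = (1.1)·(-3) + (0.6)·(3) + 0.3 = -1.2
h = ReLU(z1) = [2.3, 0.0]
output = (0.5)·(2.3) + (-0.2)·(0.0) + 0.1 = 1.25

1.25


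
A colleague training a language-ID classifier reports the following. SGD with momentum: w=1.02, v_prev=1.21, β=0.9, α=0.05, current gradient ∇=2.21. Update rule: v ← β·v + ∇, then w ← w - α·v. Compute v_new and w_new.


v_new = 0.9·1.21 + 2.21 = 1.089 + 2.21 = 3.299
w_new = 1.02 - 0.05·3.299 = 1.02 - 0.16495 = 0.85505

v_new=3.299, w_new=0.85505


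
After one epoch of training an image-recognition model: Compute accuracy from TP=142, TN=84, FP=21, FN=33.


Accuracy = (TP+TN)/(TP+TN+FP+FN)
= (142+84)/(280)
= 226/280 = 80.71%

80.71%


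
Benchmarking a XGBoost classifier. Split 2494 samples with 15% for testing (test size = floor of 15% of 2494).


Test = ⌊2494·15/100⌋ = 374
Train = 2494 - 374 = 2120

Train: 2120, Test: 374


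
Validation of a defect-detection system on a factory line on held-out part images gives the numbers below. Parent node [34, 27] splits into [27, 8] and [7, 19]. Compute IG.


Parent = [34, 27], H_parent = 0.9905
H_left = 0.7755 (n=35), H_right = 0.8404 (n=26)
H_children = (35/61)·0.7755 + (26/61)·0.8404 = 0.8032
IG = 0.9905 - 0.8032 = 0.1873

0.1873


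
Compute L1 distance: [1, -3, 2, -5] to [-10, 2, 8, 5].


d = |1+ 10| + |-3-2| + |2-8| + |-5-5|
  = 11 + 5 + 6 + 10
  = 32

32


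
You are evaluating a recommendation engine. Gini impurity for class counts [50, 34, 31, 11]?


Probabilities: [50/126, 34/126, 31/126, 11/126] ≈ [0.3968, 0.2698, 0.246, 0.0873]
Σpᵢ² = (2500 + 1156 + 961 + 121)/126² = 4738/15876
Gini = 1 - Σpᵢ² = 1 - 4738/15876 = 0.7016

0.7016


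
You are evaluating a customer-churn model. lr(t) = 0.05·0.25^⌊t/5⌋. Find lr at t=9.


n_drops = ⌊9/5⌋ = 1
lr = 0.05·0.25^1 = 0.05·0.25 = 0.0125

0.0125


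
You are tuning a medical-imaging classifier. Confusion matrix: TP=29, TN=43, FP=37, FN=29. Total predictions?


Total = TP + TN + FP + FN
= 29 + 43 + 37 + 29
= 138
(Predicted positive: 66, predicted negative: 72)

138


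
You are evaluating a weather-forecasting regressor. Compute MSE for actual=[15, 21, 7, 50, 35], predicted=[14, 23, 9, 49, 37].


Squared errors: (15-14)²=1, (21-23)²=4, (7-9)²=4, (50-49)²=1, (35-37)²=4
Sum = 14
MSE = 14/5 = 14/5

14/5


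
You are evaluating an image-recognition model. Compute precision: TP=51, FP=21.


Precision = TP/(TP+FP)
= 51/(51+21)
= 51/72 = 70.83%

70.83%


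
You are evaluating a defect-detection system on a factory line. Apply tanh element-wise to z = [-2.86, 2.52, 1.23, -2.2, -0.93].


tanh(-2.86) = -0.9935
tanh(2.52) = 0.9871
tanh(1.23) = 0.8426
tanh(-2.2) = -0.9757
tanh(-0.93) = -0.7306
result = [-0.9935, 0.9871, 0.8426, -0.9757, -0.7306]

[-0.9935, 0.9871, 0.8426, -0.9757, -0.7306]


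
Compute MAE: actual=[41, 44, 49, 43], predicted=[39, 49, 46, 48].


Absolute errors: |41-39|=2, |44-49|=5, |49-46|=3, |43-48|=5
Sum = 15
MAE = 15/4 = 15/4

15/4


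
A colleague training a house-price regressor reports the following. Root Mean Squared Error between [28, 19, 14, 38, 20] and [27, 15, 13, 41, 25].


MSE = 52/5 = 10.4
RMSE = √(52/5) = 3.2249

3.2249


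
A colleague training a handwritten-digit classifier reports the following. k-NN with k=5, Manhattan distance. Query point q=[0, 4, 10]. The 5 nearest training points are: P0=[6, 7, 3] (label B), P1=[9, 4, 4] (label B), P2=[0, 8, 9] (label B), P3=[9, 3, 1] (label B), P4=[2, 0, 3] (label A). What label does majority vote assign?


d(q,P0) = 16  (label B)
d(q,P1) = 15  (label B)
d(q,P2) = 5  (label B)
d(q,P3) = 19  (label B)
d(q,P4) = 13  (label A)
Votes: A=1, B=4
Majority → B

B


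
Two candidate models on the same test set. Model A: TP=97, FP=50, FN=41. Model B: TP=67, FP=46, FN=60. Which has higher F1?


Model A: P=97/147=0.6599, R=97/138=0.7029, F1=2PR/(P+R)=2TP/(2TP+FP+FN)=194/285=0.6807
Model B: P=67/113=0.5929, R=67/127=0.5276, F1=2PR/(P+R)=2TP/(2TP+FP+FN)=134/240=0.5583
0.6807 > 0.5583 → Model A

Model A


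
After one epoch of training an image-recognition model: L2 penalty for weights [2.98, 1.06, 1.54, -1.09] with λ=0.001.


‖w‖₂² = (2.98)² + (1.06)² + (1.54)² + (-1.09)²
     = 8.8804 + 1.1236 + 2.3716 + 1.1881
     = 13.5637
λ·‖w‖₂² = 0.001·13.5637 = 0.013564

0.013564


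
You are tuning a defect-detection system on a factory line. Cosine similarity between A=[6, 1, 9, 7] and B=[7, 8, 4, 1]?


A·B = 6·7 + 1·8 + 9·4 + 7·1 = 93
‖A‖ = √167 = 12.9228, ‖B‖ = √130 = 11.4018
cos = 93/(√167·√130) = 93/√21710 = 0.6312

0.6312


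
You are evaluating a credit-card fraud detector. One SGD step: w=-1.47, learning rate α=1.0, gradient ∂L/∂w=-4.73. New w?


w_new = w - α·∇
= -1.47 - 1.0·-4.73
= -1.47 + 4.73
= 3.26

3.26


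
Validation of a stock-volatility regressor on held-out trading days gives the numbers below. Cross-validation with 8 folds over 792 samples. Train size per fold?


Fold size = 792/8 = 99
Training per fold = 792 - 99 = 693

693


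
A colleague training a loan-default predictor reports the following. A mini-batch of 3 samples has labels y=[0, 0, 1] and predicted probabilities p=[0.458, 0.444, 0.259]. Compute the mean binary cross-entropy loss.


L[0] = -ln(1-0.458) = -ln(0.542) = 0.6125
L[1] = -ln(1-0.444) = -ln(0.556) = 0.587
L[2] = -ln(0.259) = 1.3509
mean = (0.6125 + 0.587 + 1.3509)/3 = 0.8501

0.8501


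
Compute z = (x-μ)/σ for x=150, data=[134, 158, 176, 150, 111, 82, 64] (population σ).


μ = 125, σ = 38.1014
z = (150 - 125)/38.1014 = 0.6561

0.6561


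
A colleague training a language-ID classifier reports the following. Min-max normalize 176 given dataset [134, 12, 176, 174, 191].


min=12, max=191
(176-12)/(191-12) = 164/179 = 0.9162

0.9162


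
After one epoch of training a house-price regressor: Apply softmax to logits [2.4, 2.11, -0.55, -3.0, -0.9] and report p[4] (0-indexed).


Exponentials: e^2.4=11.0232, e^2.11=8.2482, e^-0.55=0.5769, e^-3.0=0.0498, e^-0.9=0.4066
Sum = 20.3047
Softmax = [0.5429, 0.4062, 0.0284, 0.0025, 0.02]
p[4] = 0.4066/20.3047 = 0.02

0.02


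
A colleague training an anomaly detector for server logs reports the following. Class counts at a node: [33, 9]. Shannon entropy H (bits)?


Probabilities: [33/42, 9/42] ≈ [0.7857, 0.2143]
H = -((33/42)·log₂(33/42) + (9/42)·log₂(9/42))
  = 0.7496 bits

0.7496 bits


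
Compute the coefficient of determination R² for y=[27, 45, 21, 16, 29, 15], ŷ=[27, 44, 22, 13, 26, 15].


ȳ = 25.5
SS_res = Σ(y-ŷ)² = 20
SS_tot = Σ(y-ȳ)² = 615.5
R² = 1 - SS_res/SS_tot = 1 - 0.0325 = 0.9675

0.9675


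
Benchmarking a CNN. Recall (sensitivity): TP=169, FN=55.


Recall = TP/(TP+FN)
= 169/(169+55)
= 169/224 = 75.45%

75.45%


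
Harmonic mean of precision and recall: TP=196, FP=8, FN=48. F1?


Precision = 196/204 = 0.9608
Recall = 196/244 = 0.8033
F1 = 2·P·R/(P+R) = 2·TP/(2·TP+FP+FN) = 392/(392+8+48) = 392/448 = 0.875

0.875


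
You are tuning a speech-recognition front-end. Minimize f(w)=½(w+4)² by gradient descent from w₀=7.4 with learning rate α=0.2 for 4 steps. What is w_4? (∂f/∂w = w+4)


step 1: grad = 7.4+4 = 11.4; w = 7.4 - 0.2·(11.4) = 5.12
step 2: grad = 5.12+4 = 9.12; w = 5.12 - 0.2·(9.12) = 3.296
step 3: grad = 3.296+4 = 7.296; w = 3.296 - 0.2·(7.296) = 1.8368
step 4: grad = 1.8368+4 = 5.8368; w = 1.8368 - 0.2·(5.8368) = 0.66944

0.66944


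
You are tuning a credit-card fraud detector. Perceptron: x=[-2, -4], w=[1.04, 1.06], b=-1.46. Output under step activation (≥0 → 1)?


z = (-2)·(1.04) + (-4)·(1.06) - 1.46
  = -7.78
step(z) = 0 (z<0)

0


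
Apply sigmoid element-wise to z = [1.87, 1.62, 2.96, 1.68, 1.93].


σ(1.87) = 1/(1+e^-1.87) = 0.8665
σ(1.62) = 1/(1+e^-1.62) = 0.8348
σ(2.96) = 1/(1+e^-2.96) = 0.9507
σ(1.68) = 1/(1+e^-1.68) = 0.8429
σ(1.93) = 1/(1+e^-1.93) = 0.8732
result = [0.8665, 0.8348, 0.9507, 0.8429, 0.8732]

[0.8665, 0.8348, 0.9507, 0.8429, 0.8732]


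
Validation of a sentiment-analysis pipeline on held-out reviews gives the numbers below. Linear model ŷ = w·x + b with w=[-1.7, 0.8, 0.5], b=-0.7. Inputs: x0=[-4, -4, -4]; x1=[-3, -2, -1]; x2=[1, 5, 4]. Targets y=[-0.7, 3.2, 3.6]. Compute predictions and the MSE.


ŷ0 = (-1.7)·(-4) + (0.8)·(-4) + (0.5)·(-4) - 0.7 = 0.9
ŷ1 = (-1.7)·(-3) + (0.8)·(-2) + (0.5)·(-1) - 0.7 = 2.3
ŷ2 = (-1.7)·(1) + (0.8)·(5) + (0.5)·(4) - 0.7 = 3.6
errors² = [2.56, 0.81, 0.0]
MSE = 3.3700/3 = 1.1233

1.1233


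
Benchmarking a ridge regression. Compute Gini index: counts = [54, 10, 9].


Probabilities: [54/73, 10/73, 9/73] ≈ [0.7397, 0.137, 0.1233]
Σpᵢ² = (2916 + 100 + 81)/73² = 3097/5329
Gini = 1 - Σpᵢ² = 1 - 3097/5329 = 0.4188

0.4188


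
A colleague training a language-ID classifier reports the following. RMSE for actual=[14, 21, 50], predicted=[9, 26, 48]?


MSE = 54/3 = 18
RMSE = √(54/3) = 4.2426

4.2426


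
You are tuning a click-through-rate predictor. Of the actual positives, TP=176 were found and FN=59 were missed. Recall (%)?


Recall = TP/(TP+FN)
= 176/(176+59)
= 176/235 = 74.89%

74.89%


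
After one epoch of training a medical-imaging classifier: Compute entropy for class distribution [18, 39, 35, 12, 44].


Probabilities: [18/148, 39/148, 35/148, 12/148, 44/148] ≈ [0.1216, 0.2635, 0.2365, 0.0811, 0.2973]
H = -((18/148)·log₂(18/148) + (39/148)·log₂(39/148) + (35/148)·log₂(35/148) + (12/148)·log₂(12/148) + (44/148)·log₂(44/148))
  = 2.1828 bits

2.1828 bits


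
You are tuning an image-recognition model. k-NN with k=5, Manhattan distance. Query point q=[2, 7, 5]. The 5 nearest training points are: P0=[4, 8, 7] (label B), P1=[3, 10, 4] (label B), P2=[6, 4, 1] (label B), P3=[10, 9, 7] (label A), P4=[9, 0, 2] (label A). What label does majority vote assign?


d(q,P0) = 5  (label B)
d(q,P1) = 5  (label B)
d(q,P2) = 11  (label B)
d(q,P3) = 12  (label A)
d(q,P4) = 17  (label A)
Votes: A=2, B=3
Majority → B

B


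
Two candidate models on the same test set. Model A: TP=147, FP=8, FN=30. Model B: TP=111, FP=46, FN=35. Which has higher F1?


Model A: P=147/155=0.9484, R=147/177=0.8305, F1=2PR/(P+R)=2TP/(2TP+FP+FN)=294/332=0.8855
Model B: P=111/157=0.707, R=111/146=0.7603, F1=2PR/(P+R)=2TP/(2TP+FP+FN)=222/303=0.7327
0.8855 > 0.7327 → Model A

Model A


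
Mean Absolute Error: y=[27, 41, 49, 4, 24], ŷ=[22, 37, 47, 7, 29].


Absolute errors: |27-22|=5, |41-37|=4, |49-47|=2, |4-7|=3, |24-29|=5
Sum = 19
MAE = 19/5 = 19/5

19/5


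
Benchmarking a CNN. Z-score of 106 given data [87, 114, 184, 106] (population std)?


μ = 122.75, σ = 36.6972
z = (106 - 122.75)/36.6972 = -0.4564

-0.4564


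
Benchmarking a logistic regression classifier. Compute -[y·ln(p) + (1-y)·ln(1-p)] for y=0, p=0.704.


BCE = -[y·ln(p) + (1-y)·ln(1-p)]
= -0 - 1·ln(1-0.704)
= -ln(0.296) = 1.2174

1.2174


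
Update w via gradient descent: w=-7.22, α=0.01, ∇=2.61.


w_new = w - α·∇
= -7.22 - 0.01·2.61
= -7.22 - 0.0261
= -7.2461

-7.2461


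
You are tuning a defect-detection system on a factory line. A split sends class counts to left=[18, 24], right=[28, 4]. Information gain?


Parent = [46, 28], H_parent = 0.9569
H_left = 0.9852 (n=42), H_right = 0.5436 (n=32)
H_children = (42/74)·0.9852 + (32/74)·0.5436 = 0.7942
IG = 0.9569 - 0.7942 = 0.1627

0.1627


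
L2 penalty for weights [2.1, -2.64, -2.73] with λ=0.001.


‖w‖₂² = (2.1)² + (-2.64)² + (-2.73)²
     = 4.41 + 6.9696 + 7.4529
     = 18.8325
λ·‖w‖₂² = 0.001·18.8325 = 0.018832

0.018832


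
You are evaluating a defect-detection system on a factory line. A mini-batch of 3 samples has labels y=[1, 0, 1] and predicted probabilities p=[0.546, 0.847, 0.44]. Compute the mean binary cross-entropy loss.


L[0] = -ln(0.546) = 0.6051
L[1] = -ln(1-0.847) = -ln(0.153) = 1.8773
L[2] = -ln(0.44) = 0.821
mean = (0.6051 + 1.8773 + 0.821)/3 = 1.1011

1.1011


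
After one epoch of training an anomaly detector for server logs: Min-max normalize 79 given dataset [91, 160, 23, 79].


min=23, max=160
(79-23)/(160-23) = 56/137 = 0.4088

0.4088


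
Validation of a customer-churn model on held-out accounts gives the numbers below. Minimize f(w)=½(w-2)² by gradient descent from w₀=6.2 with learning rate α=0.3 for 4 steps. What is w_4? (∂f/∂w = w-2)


step 1: grad = 6.2-2 = 4.2; w = 6.2 - 0.3·(4.2) = 4.94
step 2: grad = 4.94-2 = 2.94; w = 4.94 - 0.3·(2.94) = 4.058
step 3: grad = 4.058-2 = 2.058; w = 4.058 - 0.3·(2.058) = 3.4406
step 4: grad = 3.4406-2 = 1.4406; w = 3.4406 - 0.3·(1.4406) = 3.00842

3.00842


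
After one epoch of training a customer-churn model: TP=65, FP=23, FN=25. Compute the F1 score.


Precision = 65/88 = 0.7386
Recall = 65/90 = 0.7222
F1 = 2·P·R/(P+R) = 2·TP/(2·TP+FP+FN) = 130/(130+23+25) = 130/178 = 0.7303

0.7303


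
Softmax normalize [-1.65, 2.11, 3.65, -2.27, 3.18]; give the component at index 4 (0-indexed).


Exponentials: e^-1.65=0.192, e^2.11=8.2482, e^3.65=38.4747, e^-2.27=0.1033, e^3.18=24.0468
Sum = 71.065
Softmax = [0.0027, 0.1161, 0.5414, 0.0015, 0.3384]
p[4] = 24.0468/71.065 = 0.3384

0.3384


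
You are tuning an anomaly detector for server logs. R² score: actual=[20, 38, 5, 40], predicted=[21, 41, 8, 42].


ȳ = 25.75
SS_res = Σ(y-ŷ)² = 23
SS_tot = Σ(y-ȳ)² = 816.75
R² = 1 - SS_res/SS_tot = 1 - 0.0282 = 0.9718

0.9718


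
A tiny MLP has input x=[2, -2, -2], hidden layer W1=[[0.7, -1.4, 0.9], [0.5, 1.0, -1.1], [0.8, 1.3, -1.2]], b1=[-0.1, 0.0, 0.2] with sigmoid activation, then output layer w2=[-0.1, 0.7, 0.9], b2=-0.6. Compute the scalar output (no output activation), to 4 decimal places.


z1[0] = (0.7)·(2) + (-1.4)·(-2) + (0.9)·(-2) - 0.1 = 2.3
z1[1] = (0.5)·(2) + (1.0)·(-2) + (-1.1)·(-2) + 0.0 = 1.2
z1[2] = (0.8)·(2) + (1.3)·(-2) + (-1.2)·(-2) + 0.2 = 1.6
h = sigmoid(z1) = [0.9089, 0.7685, 0.832]
output = (-0.1)·(0.9089) + (0.7)·(0.7685) + (0.9)·(0.832) - 0.6 = 0.5959

0.5959


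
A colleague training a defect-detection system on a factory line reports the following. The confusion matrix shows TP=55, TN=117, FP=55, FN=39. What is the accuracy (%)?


Accuracy = (TP+TN)/(TP+TN+FP+FN)
= (55+117)/(266)
= 172/266 = 64.66%

64.66%


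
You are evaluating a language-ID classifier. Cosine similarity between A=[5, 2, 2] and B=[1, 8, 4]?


A·B = 5·1 + 2·8 + 2·4 = 29
‖A‖ = √33 = 5.7446, ‖B‖ = √81 = 9
cos = 29/(√33·√81) = 29/√2673 = 0.5609

0.5609


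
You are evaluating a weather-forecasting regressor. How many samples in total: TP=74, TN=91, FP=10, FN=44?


Total = TP + TN + FP + FN
= 74 + 91 + 10 + 44
= 219
(Predicted positive: 84, predicted negative: 135)

219


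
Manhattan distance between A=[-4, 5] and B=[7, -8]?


d = |-4-7| + |5+ 8|
  = 11 + 13
  = 24

24


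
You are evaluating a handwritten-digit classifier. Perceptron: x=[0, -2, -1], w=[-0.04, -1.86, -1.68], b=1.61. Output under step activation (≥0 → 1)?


z = (0)·(-0.04) + (-2)·(-1.86) + (-1)·(-1.68) + 1.61
  = 7.01
step(z) = 1 (z≥0)

1


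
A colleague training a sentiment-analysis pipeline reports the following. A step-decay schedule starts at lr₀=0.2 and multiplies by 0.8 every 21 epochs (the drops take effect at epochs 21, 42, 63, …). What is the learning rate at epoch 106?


n_drops = ⌊106/21⌋ = 5
lr = 0.2·0.8^5 = 0.2·0.32768 = 0.065536

0.065536


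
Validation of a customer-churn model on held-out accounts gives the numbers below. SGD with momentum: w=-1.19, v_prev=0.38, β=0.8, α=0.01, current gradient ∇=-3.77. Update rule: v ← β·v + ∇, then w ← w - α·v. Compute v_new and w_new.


v_new = 0.8·0.38 - 3.77 = 0.304 - 3.77 = -3.466
w_new = -1.19 - 0.01·-3.466 = -1.19 + 0.03466 = -1.15534

v_new=-3.466, w_new=-1.15534


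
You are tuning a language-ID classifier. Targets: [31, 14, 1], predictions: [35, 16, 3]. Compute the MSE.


Squared errors: (31-35)²=16, (14-16)²=4, (1-3)²=4
Sum = 24
MSE = 24/3 = 8

8


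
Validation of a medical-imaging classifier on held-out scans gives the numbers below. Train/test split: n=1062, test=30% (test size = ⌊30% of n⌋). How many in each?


Test = ⌊1062·30/100⌋ = 318
Train = 1062 - 318 = 744

Train: 744, Test: 318


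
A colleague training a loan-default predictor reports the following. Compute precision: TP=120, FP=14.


Precision = TP/(TP+FP)
= 120/(120+14)
= 120/134 = 89.55%

89.55%


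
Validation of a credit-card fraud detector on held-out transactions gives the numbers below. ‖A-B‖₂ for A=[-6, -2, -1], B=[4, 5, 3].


d = √((-6-4)² + (-2-5)² + (-1-3)²)
  = √(100 + 49 + 16)
  = √165 = 12.8452

12.8452


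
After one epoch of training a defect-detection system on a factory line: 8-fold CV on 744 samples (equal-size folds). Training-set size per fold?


Fold size = 744/8 = 93
Training per fold = 744 - 93 = 651

651


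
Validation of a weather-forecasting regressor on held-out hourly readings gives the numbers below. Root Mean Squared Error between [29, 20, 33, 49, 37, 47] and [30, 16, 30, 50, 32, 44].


MSE = 61/6 = 10.1667
RMSE = √(61/6) = 3.1885

3.1885


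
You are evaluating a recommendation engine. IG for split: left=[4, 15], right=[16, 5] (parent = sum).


Parent = [20, 20], H_parent = 1
H_left = 0.7425 (n=19), H_right = 0.7919 (n=21)
H_children = (19/40)·0.7425 + (21/40)·0.7919 = 0.7684
IG = 1 - 0.7684 = 0.2316

0.2316


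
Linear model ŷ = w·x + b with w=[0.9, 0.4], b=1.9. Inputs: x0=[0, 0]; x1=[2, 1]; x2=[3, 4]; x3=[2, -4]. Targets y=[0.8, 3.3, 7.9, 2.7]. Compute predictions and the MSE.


ŷ0 = (0.9)·(0) + (0.4)·(0) + 1.9 = 1.9
ŷ1 = (0.9)·(2) + (0.4)·(1) + 1.9 = 4.1
ŷ2 = (0.9)·(3) + (0.4)·(4) + 1.9 = 6.2
ŷ3 = (0.9)·(2) + (0.4)·(-4) + 1.9 = 2.1
errors² = [1.21, 0.64, 2.89, 0.36]
MSE = 5.1000/4 = 1.275

1.275


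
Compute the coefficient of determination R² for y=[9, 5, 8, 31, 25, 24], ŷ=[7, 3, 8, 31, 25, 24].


ȳ = 17
SS_res = Σ(y-ŷ)² = 8
SS_tot = Σ(y-ȳ)² = 598
R² = 1 - SS_res/SS_tot = 1 - 0.0134 = 0.9866

0.9866


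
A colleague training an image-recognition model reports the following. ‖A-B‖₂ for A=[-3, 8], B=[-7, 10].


d = √((-3+ 7)² + (8-10)²)
  = √(16 + 4)
  = √20 = 4.4721

4.4721


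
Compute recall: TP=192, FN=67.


Recall = TP/(TP+FN)
= 192/(192+67)
= 192/259 = 74.13%

74.13%


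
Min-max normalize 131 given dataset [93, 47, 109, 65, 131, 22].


min=22, max=131
(131-22)/(131-22) = 109/109 = 1.0

1.0


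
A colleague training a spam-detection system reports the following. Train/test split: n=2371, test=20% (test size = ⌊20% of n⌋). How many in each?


Test = ⌊2371·20/100⌋ = 474
Train = 2371 - 474 = 1897

Train: 1897, Test: 474


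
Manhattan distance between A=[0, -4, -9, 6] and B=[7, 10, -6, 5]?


d = |0-7| + |-4-10| + |-9+ 6| + |6-5|
  = 7 + 14 + 3 + 1
  = 25

25


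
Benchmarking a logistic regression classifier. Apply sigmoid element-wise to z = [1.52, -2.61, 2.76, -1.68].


σ(1.52) = 1/(1+e^-1.52) = 0.8205
σ(-2.61) = 1/(1+e^2.61) = 0.0685
σ(2.76) = 1/(1+e^-2.76) = 0.9405
σ(-1.68) = 1/(1+e^1.68) = 0.1571
result = [0.8205, 0.0685, 0.9405, 0.1571]

[0.8205, 0.0685, 0.9405, 0.1571]


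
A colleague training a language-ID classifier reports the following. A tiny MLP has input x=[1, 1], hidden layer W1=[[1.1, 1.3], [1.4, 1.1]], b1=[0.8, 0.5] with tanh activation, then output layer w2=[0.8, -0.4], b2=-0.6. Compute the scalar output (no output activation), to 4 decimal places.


z1[0] = (1.1)·(1) + (1.3)·(1) + 0.8 = 3.2
z1[1] = (1.4)·(1) + (1.1)·(1) + 0.5 = 3.0
h = tanh(z1) = [0.9967, 0.9951]
output = (0.8)·(0.9967) + (-0.4)·(0.9951) - 0.6 = -0.2007

-0.2007


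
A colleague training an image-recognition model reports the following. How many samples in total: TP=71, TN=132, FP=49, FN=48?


Total = TP + TN + FP + FN
= 71 + 132 + 49 + 48
= 300
(Predicted positive: 120, predicted negative: 180)

300


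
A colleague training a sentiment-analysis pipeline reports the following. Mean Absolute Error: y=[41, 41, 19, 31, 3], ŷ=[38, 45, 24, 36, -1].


Absolute errors: |41-38|=3, |41-45|=4, |19-24|=5, |31-36|=5, |3+ 1|=4
Sum = 21
MAE = 21/5 = 21/5

21/5


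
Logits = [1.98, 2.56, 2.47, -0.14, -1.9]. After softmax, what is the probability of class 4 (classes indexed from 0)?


Exponentials: e^1.98=7.2427, e^2.56=12.9358, e^2.47=11.8224, e^-0.14=0.8694, e^-1.9=0.1496
Sum = 33.0199
Softmax = [0.2193, 0.3918, 0.358, 0.0263, 0.0045]
p[4] = 0.1496/33.0199 = 0.0045

0.0045


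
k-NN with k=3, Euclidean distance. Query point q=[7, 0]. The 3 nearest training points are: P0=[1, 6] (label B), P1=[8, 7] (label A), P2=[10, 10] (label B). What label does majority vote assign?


d(q,P0) = 8.4853  (label B)
d(q,P1) = 7.0711  (label A)
d(q,P2) = 10.4403  (label B)
Votes: A=1, B=2
Majority → B

B


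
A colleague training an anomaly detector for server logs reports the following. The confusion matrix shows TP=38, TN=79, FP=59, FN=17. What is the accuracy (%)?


Accuracy = (TP+TN)/(TP+TN+FP+FN)
= (38+79)/(193)
= 117/193 = 60.62%

60.62%


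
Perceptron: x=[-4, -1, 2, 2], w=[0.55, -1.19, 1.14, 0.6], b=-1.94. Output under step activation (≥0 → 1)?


z = (-4)·(0.55) + (-1)·(-1.19) + (2)·(1.14) + (2)·(0.6) - 1.94
  = 0.53
step(z) = 1 (z≥0)

1


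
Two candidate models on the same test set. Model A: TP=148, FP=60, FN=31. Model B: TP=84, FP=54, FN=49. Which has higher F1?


Model A: P=148/208=0.7115, R=148/179=0.8268, F1=2PR/(P+R)=2TP/(2TP+FP+FN)=296/387=0.7649
Model B: P=84/138=0.6087, R=84/133=0.6316, F1=2PR/(P+R)=2TP/(2TP+FP+FN)=168/271=0.6199
0.7649 > 0.6199 → Model A

Model A


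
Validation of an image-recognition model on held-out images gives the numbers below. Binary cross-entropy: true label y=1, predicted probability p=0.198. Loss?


BCE = -[y·ln(p) + (1-y)·ln(1-p)]
= -1·ln(0.198) - 0
= -ln(0.198) = 1.6195

1.6195


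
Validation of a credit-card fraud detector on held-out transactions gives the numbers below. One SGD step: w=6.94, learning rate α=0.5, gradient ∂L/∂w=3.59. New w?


w_new = w - α·∇
= 6.94 - 0.5·3.59
= 6.94 - 1.795
= 5.145

5.145


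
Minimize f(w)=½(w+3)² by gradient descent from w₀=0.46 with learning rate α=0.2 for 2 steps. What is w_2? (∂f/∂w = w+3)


step 1: grad = 0.46+3 = 3.46; w = 0.46 - 0.2·(3.46) = -0.232
step 2: grad = -0.232+3 = 2.768; w = -0.232 - 0.2·(2.768) = -0.7856

-0.7856
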